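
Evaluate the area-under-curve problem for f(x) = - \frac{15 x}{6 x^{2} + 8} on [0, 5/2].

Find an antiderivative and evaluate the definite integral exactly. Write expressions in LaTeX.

Antiderivative: F(x) = - \frac{5 \log{\left(\frac{3 x^{2}}{2} + 2 \right)}}{4}; value = - \frac{5 \log{\left(\frac{91}{8} \right)}}{4} + \frac{5 \log{\left(2 \right)}}{4}

The substitution u = \frac{3 x^{2}}{2} + 2 works: f is exactly (dF/du)*(du/dx) for that inner function.
F(x) = - \frac{5 \log{\left(\frac{3 x^{2}}{2} + 2 \right)}}{4} is an antiderivative of f.
Check: d/dx[- \frac{5 \log{\left(\frac{3 x^{2}}{2} + 2 \right)}}{4}] = - \frac{15 x}{6 x^{2} + 8} = f(x).
F(5/2) = - \frac{5 \log{\left(\frac{91}{8} \right)}}{4}; F(0) = - \frac{5 \log{\left(2 \right)}}{4}.
Integral = F(5/2) - F(0) = - \frac{5 \log{\left(\frac{91}{8} \right)}}{4} + \frac{5 \log{\left(2 \right)}}{4}.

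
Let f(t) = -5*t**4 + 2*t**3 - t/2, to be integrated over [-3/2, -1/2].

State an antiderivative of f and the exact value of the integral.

Antiderivative: F(t) = -t**2*(2*t + 1)*(2*t**2 - 2*t + 1)/4; value = -153/16

The integrand splits into summands that can be handled one at a time.
F(t) = -t**2*(2*t + 1)*(2*t**2 - 2*t + 1)/4 is an antiderivative of f.
Check: d/dt[-t**2*(2*t + 1)*(2*t**2 - 2*t + 1)/4] = -5*t**4 + 2*t**3 - t/2 = f(t).
F(-1/2) = 0; F(-3/2) = 153/16.
Integral = F(-1/2) - F(-3/2) = -153/16.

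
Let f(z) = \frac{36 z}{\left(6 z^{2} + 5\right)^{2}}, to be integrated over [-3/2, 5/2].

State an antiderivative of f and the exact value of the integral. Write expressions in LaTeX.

Antiderivative: F(z) = - \frac{3}{6 z^{2} + 5}; value = \frac{288}{3145}

f matches the chain-rule pattern g'(h)*h' with inner function h(z) = 2 z^{2} + \frac{5}{3}; substituting u = h(z) collapses the integral.
F(z) = - \frac{3}{6 z^{2} + 5} is an antiderivative of f.
Check: d/dz[- \frac{3}{6 z^{2} + 5}] = \frac{36 z}{36 z^{4} + 60 z^{2} + 25}, which equals f(z).
F(5/2) = - \frac{6}{85}; F(-3/2) = - \frac{6}{37}.
Integral = F(5/2) - F(-3/2) = \frac{288}{3145}.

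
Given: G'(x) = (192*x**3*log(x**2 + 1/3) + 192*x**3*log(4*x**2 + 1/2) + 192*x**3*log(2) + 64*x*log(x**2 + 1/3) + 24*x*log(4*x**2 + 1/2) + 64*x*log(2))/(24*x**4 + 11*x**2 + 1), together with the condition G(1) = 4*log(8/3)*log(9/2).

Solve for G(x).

G'(x) has the shape u'v + uv' for u = 4*log(4*x**2 + 1/2) and v = log(2*x**2 + 2/3) — it is the derivative of the product u*v.
A general antiderivative is 4*log(2*x**2 + 2/3)*log(4*x**2 + 1/2) + C.
The condition gives C = 4*log(8/3)*log(9/2) - (4*log(8/3)*log(9/2)) = 0.
So G(x) = 4*log(2*x**2 + 2/3)*log(4*x**2 + 1/2).
Check: d/dx[4*log(2*x**2 + 2/3)*log(4*x**2 + 1/2)] = (192*x**3*log(x**2 + 1/3) + 192*x**3*log(4*x**2 + 1/2) + 192*x**3*log(2) + 64*x*log(x**2 + 1/3) + 24*x*log(4*x**2 + 1/2) + 64*x*log(2))/(24*x**4 + 11*x**2 + 1) = G'(x).

G(x) = 4*log(2*x**2 + 2/3)*log(4*x**2 + 1/2)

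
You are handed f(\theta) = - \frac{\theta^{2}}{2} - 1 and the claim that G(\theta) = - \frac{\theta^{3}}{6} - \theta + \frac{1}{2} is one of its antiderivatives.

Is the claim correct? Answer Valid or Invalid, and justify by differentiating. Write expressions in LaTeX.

Valid - the claim checks out under differentiation.

d/d\theta[G] = - \frac{\theta^{2}}{2} - 1
This equals f(\theta) exactly, so the claim holds.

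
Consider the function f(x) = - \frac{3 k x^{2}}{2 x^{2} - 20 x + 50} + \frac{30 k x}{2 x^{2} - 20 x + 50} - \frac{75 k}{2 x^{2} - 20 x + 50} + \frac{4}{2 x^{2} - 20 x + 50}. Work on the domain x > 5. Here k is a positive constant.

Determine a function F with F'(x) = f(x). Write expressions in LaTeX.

An antiderivative is F(x) = - \frac{3 k x}{2} - \frac{2}{x - 5}.

Integrate term by term and add the pieces.
Check: d/dx[- \frac{3 k x}{2} - \frac{2}{x - 5}] = \frac{- 3 k x^{2} + 30 k x - 75 k + 4}{2 x^{2} - 20 x + 50}, which equals f(x).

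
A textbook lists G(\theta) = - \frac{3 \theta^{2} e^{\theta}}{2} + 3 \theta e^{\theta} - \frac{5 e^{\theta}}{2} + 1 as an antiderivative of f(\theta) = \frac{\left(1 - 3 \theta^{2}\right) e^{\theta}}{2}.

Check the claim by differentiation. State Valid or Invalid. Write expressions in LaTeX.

d/d\theta[G] = - \frac{3 \theta^{2} e^{\theta}}{2} + \frac{e^{\theta}}{2}
This equals f(\theta) exactly, so the claim holds.

Valid. The derivative of G reproduces f.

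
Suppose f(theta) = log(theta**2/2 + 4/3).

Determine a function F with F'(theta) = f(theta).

Check any antiderivative F(theta) by computing F'(theta) and comparing it with f(theta).
Check: d/dtheta[(3*theta*log(theta**2/2 + 4/3) - 6*theta + 4*sqrt(6)*atan(sqrt(6)*theta/4))/3] = log(3*theta**2 + 8) - log(6), which equals f(theta).

An antiderivative is F(theta) = (3*theta*log(theta**2/2 + 4/3) - 6*theta + 4*sqrt(6)*atan(sqrt(6)*theta/4))/3.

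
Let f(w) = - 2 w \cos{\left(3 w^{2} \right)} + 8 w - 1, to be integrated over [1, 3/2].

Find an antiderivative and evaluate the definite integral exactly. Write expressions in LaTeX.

Integrate term by term and add the pieces.
F(w) = \frac{12 w^{2} - 3 w - \sin{\left(3 w^{2} \right)}}{3} is an antiderivative of f.
Check: d/dw[\frac{12 w^{2} - 3 w - \sin{\left(3 w^{2} \right)}}{3}] = - 2 w \cos{\left(3 w^{2} \right)} + 8 w - 1 = f(w).
F(3/2) = \frac{15}{2} - \frac{\sin{\left(\frac{27}{4} \right)}}{3}; F(1) = 3 - \frac{\sin{\left(3 \right)}}{3}.
Integral = F(3/2) - F(1) = - \frac{\sin{\left(\frac{27}{4} \right)}}{3} + \frac{\sin{\left(3 \right)}}{3} + \frac{9}{2}.

Antiderivative: F(w) = \frac{12 w^{2} - 3 w - \sin{\left(3 w^{2} \right)}}{3}; value = - \frac{\sin{\left(\frac{27}{4} \right)}}{3} + \frac{\sin{\left(3 \right)}}{3} + \frac{9}{2}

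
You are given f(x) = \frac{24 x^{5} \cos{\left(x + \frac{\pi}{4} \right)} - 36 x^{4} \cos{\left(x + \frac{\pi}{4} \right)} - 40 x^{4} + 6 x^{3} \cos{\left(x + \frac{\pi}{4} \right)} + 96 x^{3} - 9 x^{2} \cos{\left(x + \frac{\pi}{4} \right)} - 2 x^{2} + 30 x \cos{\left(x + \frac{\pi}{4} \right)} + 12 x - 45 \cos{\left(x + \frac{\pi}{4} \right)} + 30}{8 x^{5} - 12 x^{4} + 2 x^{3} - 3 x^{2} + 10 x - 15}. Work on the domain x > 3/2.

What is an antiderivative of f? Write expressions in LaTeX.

Recover f(x) by differentiating a candidate F(x); any mismatch rules it out.
Check: d/dx[3 \log{\left(2 x - 3 \right)} - 2 \log{\left(2 x^{4} + \frac{x^{2}}{2} + \frac{5}{2} \right)} + 3 \sin{\left(x + \frac{\pi}{4} \right)}] = \frac{24 x^{5} \cos{\left(x + \frac{\pi}{4} \right)} - 36 x^{4} \cos{\left(x + \frac{\pi}{4} \right)} - 40 x^{4} + 6 x^{3} \cos{\left(x + \frac{\pi}{4} \right)} + 96 x^{3} - 9 x^{2} \cos{\left(x + \frac{\pi}{4} \right)} - 2 x^{2} + 30 x \cos{\left(x + \frac{\pi}{4} \right)} + 12 x - 45 \cos{\left(x + \frac{\pi}{4} \right)} + 30}{8 x^{5} - 12 x^{4} + 2 x^{3} - 3 x^{2} + 10 x - 15} = f(x).

An antiderivative is F(x) = 3 \log{\left(2 x - 3 \right)} - 2 \log{\left(2 x^{4} + \frac{x^{2}}{2} + \frac{5}{2} \right)} + 3 \sin{\left(x + \frac{\pi}{4} \right)}.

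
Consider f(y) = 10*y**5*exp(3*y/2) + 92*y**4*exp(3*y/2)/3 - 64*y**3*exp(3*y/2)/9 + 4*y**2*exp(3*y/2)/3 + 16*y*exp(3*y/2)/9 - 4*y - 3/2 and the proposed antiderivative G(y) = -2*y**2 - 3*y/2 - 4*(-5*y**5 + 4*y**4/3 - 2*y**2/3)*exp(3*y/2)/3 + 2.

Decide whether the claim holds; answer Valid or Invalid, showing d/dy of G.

Valid - the claim checks out under differentiation.

d/dy[G] = 10*y**5*exp(3*y/2) + 92*y**4*exp(3*y/2)/3 - 64*y**3*exp(3*y/2)/9 + 4*y**2*exp(3*y/2)/3 + 16*y*exp(3*y/2)/9 - 4*y - 3/2
This equals f(y) exactly, so the claim holds.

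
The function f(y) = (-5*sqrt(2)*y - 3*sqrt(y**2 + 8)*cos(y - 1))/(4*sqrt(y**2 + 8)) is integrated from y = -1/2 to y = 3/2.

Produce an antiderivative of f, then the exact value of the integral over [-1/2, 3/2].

Antiderivative: F(y) = -(5*sqrt(2)*sqrt(y**2 + 8) + 3*sin(y - 1))/4; value = -5*sqrt(82)/8 - 3*sin(3/2)/4 - 3*sin(1/2)/4 + 5*sqrt(66)/8

Differentiate the proposed F(y) back; it has to land on f(y) exactly.
F(y) = -(5*sqrt(2)*sqrt(y**2 + 8) + 3*sin(y - 1))/4 is an antiderivative of f.
Check: d/dy[-(5*sqrt(2)*sqrt(y**2 + 8) + 3*sin(y - 1))/4] = (-5*sqrt(2)*y - 3*sqrt(y**2 + 8)*cos(y - 1))/(4*sqrt(y**2 + 8)) = f(y).
F(3/2) = -5*sqrt(82)/8 - 3*sin(1/2)/4; F(-1/2) = -5*sqrt(66)/8 + 3*sin(3/2)/4.
Integral = F(3/2) - F(-1/2) = -5*sqrt(82)/8 - 3*sin(3/2)/4 - 3*sin(1/2)/4 + 5*sqrt(66)/8.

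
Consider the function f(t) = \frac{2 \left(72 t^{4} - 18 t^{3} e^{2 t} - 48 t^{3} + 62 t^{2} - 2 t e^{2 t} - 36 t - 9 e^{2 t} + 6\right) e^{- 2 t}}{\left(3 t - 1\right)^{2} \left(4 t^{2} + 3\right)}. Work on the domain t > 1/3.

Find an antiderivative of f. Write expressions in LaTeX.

Since d/dt undoes antidifferentiation here, F'(t) = f(t) is required of F(t).
Check: d/dt[\frac{- 3 t e^{2 t} \log{\left(2 t^{2} + \frac{3}{2} \right)} - 12 t + e^{2 t} \log{\left(2 t^{2} + \frac{3}{2} \right)} + 4 e^{2 t} + 4}{6 t e^{2 t} - 2 e^{2 t}}] = \frac{144 t^{4} - 36 t^{3} e^{2 t} - 96 t^{3} + 124 t^{2} - 4 t e^{2 t} - 72 t - 18 e^{2 t} + 12}{36 t^{4} e^{2 t} - 24 t^{3} e^{2 t} + 31 t^{2} e^{2 t} - 18 t e^{2 t} + 3 e^{2 t}}, which equals f(t).

An antiderivative is F(t) = \frac{- 3 t e^{2 t} \log{\left(2 t^{2} + \frac{3}{2} \right)} - 12 t + e^{2 t} \log{\left(2 t^{2} + \frac{3}{2} \right)} + 4 e^{2 t} + 4}{6 t e^{2 t} - 2 e^{2 t}}.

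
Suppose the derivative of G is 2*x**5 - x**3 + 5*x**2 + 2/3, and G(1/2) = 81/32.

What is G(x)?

The integrand splits into summands that can be handled one at a time.
A general antiderivative is x**6/3 - x**4/4 + 5*x**3/3 + 2*x/3 + C.
The condition gives C = 81/32 - (17/32) = 2.
So G(x) = x**6/3 - x**4/4 + 5*x**3/3 + 2*x/3 + 2.
Check: d/dx[x**6/3 - x**4/4 + 5*x**3/3 + 2*x/3 + 2] = 2*x**5 - x**3 + 5*x**2 + 2/3 = G'(x).

G(x) = x**6/3 - x**4/4 + 5*x**3/3 + 2*x/3 + 2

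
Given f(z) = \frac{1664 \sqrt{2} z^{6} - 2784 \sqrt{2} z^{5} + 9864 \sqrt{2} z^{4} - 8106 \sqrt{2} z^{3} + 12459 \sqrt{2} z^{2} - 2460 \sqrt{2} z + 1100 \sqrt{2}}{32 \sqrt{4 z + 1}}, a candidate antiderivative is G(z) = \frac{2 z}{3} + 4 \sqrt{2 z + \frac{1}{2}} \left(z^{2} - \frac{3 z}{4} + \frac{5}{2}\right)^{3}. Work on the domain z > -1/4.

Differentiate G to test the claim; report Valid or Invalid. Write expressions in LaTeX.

Invalid: d/dz[G] - f = \frac{2}{3}, which is not 0.

d/dz[G] = \frac{\sqrt{2} \left(4992 z^{6} - 8352 z^{5} + 29592 z^{4} - 24318 z^{3} + 37377 z^{2} - 7380 z + 32 \sqrt{2} \sqrt{4 z + 1} + 3300\right)}{96 \sqrt{4 z + 1}}
d/dz[G] - f(z) = \frac{2}{3} != 0.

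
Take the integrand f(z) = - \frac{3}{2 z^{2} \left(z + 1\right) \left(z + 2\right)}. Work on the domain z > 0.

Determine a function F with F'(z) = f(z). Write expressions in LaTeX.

The denominator factors as 2 z^{2} \left(z + 1\right) \left(z + 2\right); partial fractions split f into directly integrable pieces: \frac{3}{8 \left(z + 2\right)} - \frac{3}{2 \left(z + 1\right)} + \frac{9}{8 z} - \frac{3}{4 z^{2}}.
Check: d/dz[\frac{9 \log{\left(z \right)}}{8} - \frac{3 \log{\left(z + 1 \right)}}{2} + \frac{3 \log{\left(z + 2 \right)}}{8} + \frac{3}{4 z}] = - \frac{3}{2 z^{4} + 6 z^{3} + 4 z^{2}}, which equals f(z).

An antiderivative is F(z) = \frac{9 \log{\left(z \right)}}{8} - \frac{3 \log{\left(z + 1 \right)}}{2} + \frac{3 \log{\left(z + 2 \right)}}{8} + \frac{3}{4 z}.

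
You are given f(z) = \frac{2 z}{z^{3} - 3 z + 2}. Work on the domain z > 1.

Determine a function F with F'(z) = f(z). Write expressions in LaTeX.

Factor the denominator (\left(z - 1\right)^{2} \left(z + 2\right)) and decompose: f = - \frac{4}{9 \left(z + 2\right)} + \frac{4}{9 \left(z - 1\right)} + \frac{2}{3 \left(z - 1\right)^{2}}; each piece integrates to a log, atan, or power term.
Check: d/dz[\frac{2 \left(2 \left(z - 1\right) \log{\left(z - 1 \right)} - 2 \left(z - 1\right) \log{\left(z + 2 \right)} - 3\right)}{9 \left(z - 1\right)}] = \frac{2 z}{z^{3} - 3 z + 2} = f(z).

An antiderivative is F(z) = \frac{2 \left(2 \left(z - 1\right) \log{\left(z - 1 \right)} - 2 \left(z - 1\right) \log{\left(z + 2 \right)} - 3\right)}{9 \left(z - 1\right)}.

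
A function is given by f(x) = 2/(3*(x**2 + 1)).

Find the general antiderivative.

Differentiate the proposed F(x) back; it has to land on f(x) exactly.
Check: d/dx[2*atan(x)/3] = 2/(3*x**2 + 3), which equals f(x).

F(x) = 2*atan(x)/3 + C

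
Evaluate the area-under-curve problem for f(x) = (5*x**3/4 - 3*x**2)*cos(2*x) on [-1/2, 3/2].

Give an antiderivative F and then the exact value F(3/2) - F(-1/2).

A first test for any F(x): its x-derivative must equal f(x) identically.
F(x) = (20*x**3*sin(2*x) - 48*x**2*sin(2*x) + 30*x**2*cos(2*x) - 30*x*sin(2*x) - 48*x*cos(2*x) + 24*sin(2*x) - 15*cos(2*x))/32 is an antiderivative of f.
Check: d/dx[(20*x**3*sin(2*x) - 48*x**2*sin(2*x) + 30*x**2*cos(2*x) - 30*x*sin(2*x) - 48*x*cos(2*x) + 24*sin(2*x) - 15*cos(2*x))/32] = 5*x**3*cos(2*x)/4 - 3*x**2*cos(2*x), which equals f(x).
F(3/2) = -123*sin(3)/64 - 39*cos(3)/64; F(-1/2) = -49*sin(1)/64 + 33*cos(1)/64.
Integral = F(3/2) - F(-1/2) = -33*cos(1)/64 - 123*sin(3)/64 - 39*cos(3)/64 + 49*sin(1)/64.

Antiderivative: F(x) = (20*x**3*sin(2*x) - 48*x**2*sin(2*x) + 30*x**2*cos(2*x) - 30*x*sin(2*x) - 48*x*cos(2*x) + 24*sin(2*x) - 15*cos(2*x))/32; value = -33*cos(1)/64 - 123*sin(3)/64 - 39*cos(3)/64 + 49*sin(1)/64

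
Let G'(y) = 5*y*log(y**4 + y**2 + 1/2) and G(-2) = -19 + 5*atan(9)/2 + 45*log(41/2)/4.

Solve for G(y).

G(y) = (10*y**2*log(y**4 + y**2 + 1/2) - 20*y**2 + 5*log(y**4 + y**2 + 1/2) + 10*atan(2*y**2 + 1) + 4)/4

For G(y) to be correct, d/dy[G] must agree with the stated G'(y) identically.
A general antiderivative is 5*y**2*log(y**4 + y**2 + 1/2)/2 - 5*y**2 + 5*log(y**4 + y**2 + 1/2)/4 + 5*atan(2*y**2 + 1)/2 + C.
The condition gives C = -19 + 5*atan(9)/2 + 45*log(41/2)/4 - (-20 + 5*atan(9)/2 + 45*log(41/2)/4) = 1.
So G(y) = (10*y**2*log(y**4 + y**2 + 1/2) - 20*y**2 + 5*log(y**4 + y**2 + 1/2) + 10*atan(2*y**2 + 1) + 4)/4.
Check: d/dy[(10*y**2*log(y**4 + y**2 + 1/2) - 20*y**2 + 5*log(y**4 + y**2 + 1/2) + 10*atan(2*y**2 + 1) + 4)/4] = 5*y*log(y**4 + y**2 + 1/2) = G'(y).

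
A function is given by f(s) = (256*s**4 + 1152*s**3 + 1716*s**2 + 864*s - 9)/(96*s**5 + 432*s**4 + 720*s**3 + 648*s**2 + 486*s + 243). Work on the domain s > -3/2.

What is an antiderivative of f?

An antiderivative is F(s) = 4*log(2*s**2 + 3/2)/3 + 1/(16*s**2 + 48*s + 36).

A first test for any F(s): its s-derivative must equal f(s) identically.
Check: d/ds[4*log(2*s**2 + 3/2)/3 + 1/(16*s**2 + 48*s + 36)] = (256*s**4 + 1152*s**3 + 1716*s**2 + 864*s - 9)/(96*s**5 + 432*s**4 + 720*s**3 + 648*s**2 + 486*s + 243) = f(s).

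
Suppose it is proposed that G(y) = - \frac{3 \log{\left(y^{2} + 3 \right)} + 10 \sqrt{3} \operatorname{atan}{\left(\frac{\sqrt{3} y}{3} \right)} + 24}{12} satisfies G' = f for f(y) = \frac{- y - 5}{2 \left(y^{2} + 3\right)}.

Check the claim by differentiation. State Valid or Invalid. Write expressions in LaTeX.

d/dy[G] = \frac{- y - 5}{2 y^{2} + 6}
This equals f(y) exactly, so the claim holds.

Valid. The derivative of G reproduces f.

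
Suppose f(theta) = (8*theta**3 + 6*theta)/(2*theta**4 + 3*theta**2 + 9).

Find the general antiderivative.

f matches the chain-rule pattern g'(h)*h' with inner function h(theta) = theta**4/3 + theta**2/2 + 3/2; substituting u = h(theta) collapses the integral.
Check: d/dtheta[log(theta**4/3 + theta**2/2 + 3/2)] = (8*theta**3 + 6*theta)/(2*theta**4 + 3*theta**2 + 9) = f(theta).

F(theta) = log(theta**4/3 + theta**2/2 + 3/2) + C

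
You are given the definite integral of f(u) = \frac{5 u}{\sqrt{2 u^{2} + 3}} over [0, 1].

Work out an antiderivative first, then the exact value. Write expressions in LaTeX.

The substitution w = 2 u^{2} + 3 works: f is exactly (dF/dw)*(dw/du) for that inner function.
F(u) = \frac{5 \sqrt{2 u^{2} + 3}}{2} is an antiderivative of f.
Check: d/du[\frac{5 \sqrt{2 u^{2} + 3}}{2}] = \frac{5 u}{\sqrt{2 u^{2} + 3}} = f(u).
F(1) = \frac{5 \sqrt{5}}{2}; F(0) = \frac{5 \sqrt{3}}{2}.
Integral = F(1) - F(0) = - \frac{5 \sqrt{3}}{2} + \frac{5 \sqrt{5}}{2}.

Antiderivative: F(u) = \frac{5 \sqrt{2 u^{2} + 3}}{2}; value = - \frac{5 \sqrt{3}}{2} + \frac{5 \sqrt{5}}{2}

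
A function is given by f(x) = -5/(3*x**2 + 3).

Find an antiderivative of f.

Differentiate the proposed F(x) back; it has to land on f(x) exactly.
Check: d/dx[-5*atan(x)/3] = -5/(3*x**2 + 3) = f(x).

An antiderivative is F(x) = -5*atan(x)/3.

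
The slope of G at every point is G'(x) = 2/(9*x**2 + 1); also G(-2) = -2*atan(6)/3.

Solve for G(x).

G(x) = 2*atan(3*x)/3

A candidate passes only if d/dx[G] lands on the given G'(x) exactly.
A general antiderivative is 2*atan(3*x)/3 + C.
The condition gives C = -2*atan(6)/3 - (-2*atan(6)/3) = 0.
So G(x) = 2*atan(3*x)/3.
Check: d/dx[2*atan(3*x)/3] = 2/(9*x**2 + 1) = G'(x).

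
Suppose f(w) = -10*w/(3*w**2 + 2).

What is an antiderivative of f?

f matches the chain-rule pattern g'(h)*h' with inner function h(w) = 3*w**2/2 + 1; substituting u = h(w) collapses the integral.
Check: d/dw[-5*log(3*w**2/2 + 1)/3] = -10*w/(3*w**2 + 2) = f(w).

An antiderivative is F(w) = -5*log(3*w**2/2 + 1)/3.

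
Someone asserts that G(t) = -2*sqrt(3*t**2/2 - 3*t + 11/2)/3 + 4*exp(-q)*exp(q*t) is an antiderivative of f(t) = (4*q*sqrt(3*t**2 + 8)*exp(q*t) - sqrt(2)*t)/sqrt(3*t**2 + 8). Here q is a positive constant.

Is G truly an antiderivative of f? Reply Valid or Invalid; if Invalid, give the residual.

Invalid: d/dt[G] - f = (-4*q*sqrt(3*t**2 + 8)*sqrt(3*t**2 - 6*t + 11)*exp(q*t) + 4*q*sqrt(3*t**2 + 8)*sqrt(3*t**2 - 6*t + 11)*exp(-q)*exp(q*t) - sqrt(2)*t*sqrt(3*t**2 + 8) + sqrt(2)*t*sqrt(3*t**2 - 6*t + 11) + sqrt(2)*sqrt(3*t**2 + 8))/(sqrt(3*t**2 + 8)*sqrt(3*t**2 - 6*t + 11)), which is not 0.

d/dt[G] = (4*q*sqrt(3*t**2 - 6*t + 11)*exp(q*t) - sqrt(2)*t*exp(q) + sqrt(2)*exp(q))*exp(-q)/sqrt(3*t**2 - 6*t + 11)
d/dt[G] - f(t) = (-4*q*sqrt(3*t**2 + 8)*sqrt(3*t**2 - 6*t + 11)*exp(q*t) + 4*q*sqrt(3*t**2 + 8)*sqrt(3*t**2 - 6*t + 11)*exp(-q)*exp(q*t) - sqrt(2)*t*sqrt(3*t**2 + 8) + sqrt(2)*t*sqrt(3*t**2 - 6*t + 11) + sqrt(2)*sqrt(3*t**2 + 8))/(sqrt(3*t**2 + 8)*sqrt(3*t**2 - 6*t + 11)) != 0.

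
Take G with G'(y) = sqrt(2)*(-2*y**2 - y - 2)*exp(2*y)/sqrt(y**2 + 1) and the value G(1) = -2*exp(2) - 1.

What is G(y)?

G(y) = -sqrt(2*y**2 + 2)*exp(2*y) - 1

G'(y) has the shape u'v + uv' for u = -sqrt(2*y**2 + 2) and v = exp(2*y) — it is the derivative of the product u*v.
A general antiderivative is -sqrt(2*y**2 + 2)*exp(2*y) + C.
The condition gives C = -2*exp(2) - 1 - (-2*exp(2)) = -1.
So G(y) = -sqrt(2*y**2 + 2)*exp(2*y) - 1.
Check: d/dy[-sqrt(2*y**2 + 2)*exp(2*y) - 1] = (-2*sqrt(2)*y**2*exp(2*y) - sqrt(2)*y*exp(2*y) - 2*sqrt(2)*exp(2*y))/sqrt(y**2 + 1), which equals G'(y).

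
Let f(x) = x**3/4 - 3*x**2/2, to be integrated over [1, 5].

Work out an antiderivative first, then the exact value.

Antiderivative: F(x) = x**4/16 - x**3/2; value = -23

The integrand splits into summands that can be handled one at a time.
F(x) = x**4/16 - x**3/2 is an antiderivative of f.
Check: d/dx[x**4/16 - x**3/2] = x**3/4 - 3*x**2/2 = f(x).
F(5) = -375/16; F(1) = -7/16.
Integral = F(5) - F(1) = -23.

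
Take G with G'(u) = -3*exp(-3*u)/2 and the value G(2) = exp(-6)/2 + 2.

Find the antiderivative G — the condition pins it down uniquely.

For G(u) to be correct, d/du[G] must agree with the stated G'(u) identically.
A general antiderivative is exp(-3*u)/2 + C.
The condition gives C = exp(-6)/2 + 2 - (exp(-6)/2) = 2.
So G(u) = 2 + exp(-3*u)/2.
Check: d/du[2 + exp(-3*u)/2] = -3*exp(-3*u)/2 = G'(u).

G(u) = 2 + exp(-3*u)/2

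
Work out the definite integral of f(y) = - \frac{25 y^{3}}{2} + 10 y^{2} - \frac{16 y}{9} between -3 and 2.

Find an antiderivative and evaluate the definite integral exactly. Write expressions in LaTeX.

Antiderivative: F(y) = - \frac{25 y^{4}}{8} + \frac{10 y^{3}}{3} - \frac{8 y^{2}}{9}; value = \frac{23345}{72}

The substitution u = - \frac{5 y^{2}}{4} + \frac{2 y}{3} works: f is exactly (dF/du)*(du/dy) for that inner function.
F(y) = - \frac{25 y^{4}}{8} + \frac{10 y^{3}}{3} - \frac{8 y^{2}}{9} is an antiderivative of f.
Check: d/dy[- \frac{25 y^{4}}{8} + \frac{10 y^{3}}{3} - \frac{8 y^{2}}{9}] = - \frac{25 y^{3}}{2} + 10 y^{2} - \frac{16 y}{9} = f(y).
F(2) = - \frac{242}{9}; F(-3) = - \frac{2809}{8}.
Integral = F(2) - F(-3) = \frac{23345}{72}.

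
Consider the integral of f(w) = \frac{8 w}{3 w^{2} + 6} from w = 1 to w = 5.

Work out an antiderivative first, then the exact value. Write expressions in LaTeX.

f matches the chain-rule pattern g'(h)*h' with inner function h(w) = w^{2} + 2; substituting u = h(w) collapses the integral.
F(w) = \frac{4 \log{\left(w^{2} + 2 \right)}}{3} is an antiderivative of f.
Check: d/dw[\frac{4 \log{\left(w^{2} + 2 \right)}}{3}] = \frac{8 w}{3 w^{2} + 6} = f(w).
F(5) = \frac{4 \log{\left(27 \right)}}{3}; F(1) = \frac{4 \log{\left(3 \right)}}{3}.
Integral = F(5) - F(1) = - \frac{4 \log{\left(3 \right)}}{3} + \frac{4 \log{\left(27 \right)}}{3}.

Antiderivative: F(w) = \frac{4 \log{\left(w^{2} + 2 \right)}}{3}; value = - \frac{4 \log{\left(3 \right)}}{3} + \frac{4 \log{\left(27 \right)}}{3}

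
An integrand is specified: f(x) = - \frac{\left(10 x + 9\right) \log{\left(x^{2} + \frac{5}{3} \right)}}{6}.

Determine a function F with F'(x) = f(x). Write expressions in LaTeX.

An antiderivative is F(x) = - \frac{15 x^{2} \log{\left(x^{2} + \frac{5}{3} \right)} - 15 x^{2} + 27 x \log{\left(x^{2} + \frac{5}{3} \right)} - 54 x + 25 \log{\left(x^{2} + \frac{5}{3} \right)} + 18 \sqrt{15} \operatorname{atan}{\left(\frac{\sqrt{15} x}{5} \right)}}{18}.

An antiderivative F(x) passes only if d/dx[F] lands on f(x) exactly.
Check: d/dx[- \frac{15 x^{2} \log{\left(x^{2} + \frac{5}{3} \right)} - 15 x^{2} + 27 x \log{\left(x^{2} + \frac{5}{3} \right)} - 54 x + 25 \log{\left(x^{2} + \frac{5}{3} \right)} + 18 \sqrt{15} \operatorname{atan}{\left(\frac{\sqrt{15} x}{5} \right)}}{18}] = - \frac{5 x \log{\left(x^{2} + \frac{5}{3} \right)}}{3} - \frac{3 \log{\left(x^{2} + \frac{5}{3} \right)}}{2}, which equals f(x).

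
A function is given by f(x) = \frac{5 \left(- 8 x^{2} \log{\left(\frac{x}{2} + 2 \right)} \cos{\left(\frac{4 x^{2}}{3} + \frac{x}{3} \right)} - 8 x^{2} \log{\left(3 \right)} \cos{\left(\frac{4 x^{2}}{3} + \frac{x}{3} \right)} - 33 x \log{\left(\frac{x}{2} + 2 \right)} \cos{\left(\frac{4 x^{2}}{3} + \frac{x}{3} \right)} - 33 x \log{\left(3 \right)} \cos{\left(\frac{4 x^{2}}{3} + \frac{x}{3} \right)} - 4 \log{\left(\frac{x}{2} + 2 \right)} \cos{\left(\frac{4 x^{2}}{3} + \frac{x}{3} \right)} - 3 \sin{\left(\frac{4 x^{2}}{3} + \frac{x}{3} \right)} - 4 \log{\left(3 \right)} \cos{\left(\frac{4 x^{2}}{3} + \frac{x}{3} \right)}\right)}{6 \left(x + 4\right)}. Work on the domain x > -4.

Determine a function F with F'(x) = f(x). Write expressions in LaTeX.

An antiderivative is F(x) = - \frac{5 \log{\left(\frac{3 x}{2} + 6 \right)} \sin{\left(\frac{4 x^{2}}{3} + \frac{x}{3} \right)}}{2}.

Recognize the product-rule pattern: f = u'v + uv' with u = - \frac{5 \log{\left(\frac{3 x}{2} + 6 \right)}}{2}, v = \sin{\left(\frac{4 x^{2}}{3} + \frac{x}{3} \right)}, so integration by parts undoes it.
Check: d/dx[- \frac{5 \log{\left(\frac{3 x}{2} + 6 \right)} \sin{\left(\frac{4 x^{2}}{3} + \frac{x}{3} \right)}}{2}] = \frac{- 40 x^{2} \log{\left(\frac{x}{2} + 2 \right)} \cos{\left(\frac{4 x^{2}}{3} + \frac{x}{3} \right)} - 40 x^{2} \log{\left(3 \right)} \cos{\left(\frac{4 x^{2}}{3} + \frac{x}{3} \right)} - 165 x \log{\left(\frac{x}{2} + 2 \right)} \cos{\left(\frac{4 x^{2}}{3} + \frac{x}{3} \right)} - 165 x \log{\left(3 \right)} \cos{\left(\frac{4 x^{2}}{3} + \frac{x}{3} \right)} - 20 \log{\left(\frac{x}{2} + 2 \right)} \cos{\left(\frac{4 x^{2}}{3} + \frac{x}{3} \right)} - 15 \sin{\left(\frac{4 x^{2}}{3} + \frac{x}{3} \right)} - 20 \log{\left(3 \right)} \cos{\left(\frac{4 x^{2}}{3} + \frac{x}{3} \right)}}{6 x + 24}, which equals f(x).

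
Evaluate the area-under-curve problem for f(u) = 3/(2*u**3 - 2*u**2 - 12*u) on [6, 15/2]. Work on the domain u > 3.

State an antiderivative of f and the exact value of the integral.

The denominator factors as 2*u*(u - 3)*(u + 2); partial fractions split f into directly integrable pieces: 3/(20*(u + 2)) + 1/(10*(u - 3)) - 1/(4*u).
F(u) = (-5*log(u) + 2*log(u - 3) + 3*log(u + 2))/20 is an antiderivative of f.
Check: d/du[(-5*log(u) + 2*log(u - 3) + 3*log(u + 2))/20] = 3/(2*u**3 - 2*u**2 - 12*u) = f(u).
F(15/2) = -log(15/2)/4 + log(9/2)/10 + 3*log(19/2)/20; F(6) = -log(6)/4 + log(3)/10 + 3*log(8)/20.
Integral = F(15/2) - F(6) = -log(15/2)/4 - 3*log(8)/20 - log(3)/10 + log(9/2)/10 + 3*log(19/2)/20 + log(6)/4.

Antiderivative: F(u) = (-5*log(u) + 2*log(u - 3) + 3*log(u + 2))/20; value = -log(15/2)/4 - 3*log(8)/20 - log(3)/10 + log(9/2)/10 + 3*log(19/2)/20 + log(6)/4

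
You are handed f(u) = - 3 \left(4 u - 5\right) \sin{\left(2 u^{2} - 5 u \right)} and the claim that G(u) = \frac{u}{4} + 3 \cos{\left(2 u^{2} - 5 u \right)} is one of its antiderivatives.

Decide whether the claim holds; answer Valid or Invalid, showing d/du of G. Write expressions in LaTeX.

d/du[G] = - 12 u \sin{\left(2 u^{2} - 5 u \right)} + 15 \sin{\left(2 u^{2} - 5 u \right)} + \frac{1}{4}
d/du[G] - f(u) = \frac{1}{4} != 0.

Invalid: d/du[G] - f = \frac{1}{4}, which is not 0.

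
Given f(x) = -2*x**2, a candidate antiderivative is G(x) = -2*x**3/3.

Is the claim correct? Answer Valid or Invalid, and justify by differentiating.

d/dx[G] = -2*x**2
This equals f(x) exactly, so the claim holds.

Valid - the claim checks out under differentiation.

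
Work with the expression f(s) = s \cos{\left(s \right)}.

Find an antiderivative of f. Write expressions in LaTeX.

An antiderivative is F(s) = s \sin{\left(s \right)} + \cos{\left(s \right)}.

Differentiate the proposed F(s) back; it has to land on f(s) exactly.
Check: d/ds[s \sin{\left(s \right)} + \cos{\left(s \right)}] = s \cos{\left(s \right)} = f(s).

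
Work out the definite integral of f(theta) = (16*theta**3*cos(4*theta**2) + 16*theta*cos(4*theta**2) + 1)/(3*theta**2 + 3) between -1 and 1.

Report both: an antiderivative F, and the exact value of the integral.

Recover f(theta) by differentiating a candidate F(theta); any mismatch rules it out.
F(theta) = (2*sin(4*theta**2) + atan(theta))/3 is an antiderivative of f.
Check: d/dtheta[(2*sin(4*theta**2) + atan(theta))/3] = (16*theta**3*cos(4*theta**2) + 16*theta*cos(4*theta**2) + 1)/(3*theta**2 + 3) = f(theta).
F(1) = 2*sin(4)/3 + pi/12; F(-1) = 2*sin(4)/3 - pi/12.
Integral = F(1) - F(-1) = pi/6.

Antiderivative: F(theta) = (2*sin(4*theta**2) + atan(theta))/3; value = pi/6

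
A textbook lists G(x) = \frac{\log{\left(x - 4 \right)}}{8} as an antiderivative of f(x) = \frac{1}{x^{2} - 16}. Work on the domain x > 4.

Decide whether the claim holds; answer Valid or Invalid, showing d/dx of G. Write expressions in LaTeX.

Invalid: d/dx[G] - f = \frac{1}{8 x + 32}, which is not 0.

d/dx[G] = \frac{1}{8 x - 32}
d/dx[G] - f(x) = \frac{1}{8 x + 32} != 0.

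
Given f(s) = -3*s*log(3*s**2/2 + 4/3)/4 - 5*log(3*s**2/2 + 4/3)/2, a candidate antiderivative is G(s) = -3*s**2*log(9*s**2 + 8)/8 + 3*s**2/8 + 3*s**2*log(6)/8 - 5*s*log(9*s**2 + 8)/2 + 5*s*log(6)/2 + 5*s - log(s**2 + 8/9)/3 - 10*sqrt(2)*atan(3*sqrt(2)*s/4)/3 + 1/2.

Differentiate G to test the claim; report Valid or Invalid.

Valid: G'(s) = f(s).

d/ds[G] = -3*s*log(9*s**2 + 8)/4 + 3*s*log(6)/4 - 5*log(9*s**2 + 8)/2 + 5*log(6)/2
This equals f(s) exactly, so the claim holds.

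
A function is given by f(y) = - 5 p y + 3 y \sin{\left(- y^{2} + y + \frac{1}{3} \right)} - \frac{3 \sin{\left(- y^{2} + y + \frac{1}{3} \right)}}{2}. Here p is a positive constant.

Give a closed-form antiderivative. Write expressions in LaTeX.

The integrand splits into summands that can be handled one at a time.
Check: d/dy[- \frac{5 p y^{2} - 3 \cos{\left(- y^{2} + y + \frac{1}{3} \right)}}{2}] = - 5 p y + 3 y \sin{\left(- y^{2} + y + \frac{1}{3} \right)} - \frac{3 \sin{\left(- y^{2} + y + \frac{1}{3} \right)}}{2} = f(y).

An antiderivative is F(y) = - \frac{5 p y^{2} - 3 \cos{\left(- y^{2} + y + \frac{1}{3} \right)}}{2}.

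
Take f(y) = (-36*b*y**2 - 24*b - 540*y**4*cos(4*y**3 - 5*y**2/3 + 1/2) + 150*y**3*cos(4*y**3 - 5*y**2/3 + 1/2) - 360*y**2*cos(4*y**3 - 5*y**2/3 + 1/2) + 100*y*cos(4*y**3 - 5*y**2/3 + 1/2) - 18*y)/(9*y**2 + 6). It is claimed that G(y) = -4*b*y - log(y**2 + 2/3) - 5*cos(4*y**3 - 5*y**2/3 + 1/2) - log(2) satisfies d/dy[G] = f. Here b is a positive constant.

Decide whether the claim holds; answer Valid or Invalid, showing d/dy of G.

d/dy[G] = (-36*b*y**2 - 24*b + 540*y**4*sin(4*y**3 - 5*y**2/3 + 1/2) - 150*y**3*sin(4*y**3 - 5*y**2/3 + 1/2) + 360*y**2*sin(4*y**3 - 5*y**2/3 + 1/2) - 100*y*sin(4*y**3 - 5*y**2/3 + 1/2) - 18*y)/(9*y**2 + 6)
d/dy[G] - f(y) = 60*y**2*sin(4*y**3 - 5*y**2/3 + 1/2) + 60*y**2*cos(4*y**3 - 5*y**2/3 + 1/2) - 50*y*sin(4*y**3 - 5*y**2/3 + 1/2)/3 - 50*y*cos(4*y**3 - 5*y**2/3 + 1/2)/3 != 0.

Invalid: d/dy[G] - f = 60*y**2*sin(4*y**3 - 5*y**2/3 + 1/2) + 60*y**2*cos(4*y**3 - 5*y**2/3 + 1/2) - 50*y*sin(4*y**3 - 5*y**2/3 + 1/2)/3 - 50*y*cos(4*y**3 - 5*y**2/3 + 1/2)/3, which is not 0.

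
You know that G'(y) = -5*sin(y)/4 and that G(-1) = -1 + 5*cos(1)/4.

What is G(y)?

Since d/dy undoes antidifferentiation here, G(y) must give back the stated G'(y).
A general antiderivative is 5*cos(y)/4 + C.
The condition gives C = -1 + 5*cos(1)/4 - (5*cos(1)/4) = -1.
So G(y) = 5*cos(y)/4 - 1.
Check: d/dy[5*cos(y)/4 - 1] = -5*sin(y)/4 = G'(y).

G(y) = 5*cos(y)/4 - 1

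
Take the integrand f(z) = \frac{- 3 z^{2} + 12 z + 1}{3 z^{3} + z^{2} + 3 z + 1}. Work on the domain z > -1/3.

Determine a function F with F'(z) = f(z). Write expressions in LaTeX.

Recover f(z) by differentiating a candidate F(z); any mismatch rules it out.
Check: d/dz[- \log{\left(3 z + 1 \right)} + 4 \operatorname{atan}{\left(z \right)}] = \frac{- 3 z^{2} + 12 z + 1}{3 z^{3} + z^{2} + 3 z + 1} = f(z).

An antiderivative is F(z) = - \log{\left(3 z + 1 \right)} + 4 \operatorname{atan}{\left(z \right)}.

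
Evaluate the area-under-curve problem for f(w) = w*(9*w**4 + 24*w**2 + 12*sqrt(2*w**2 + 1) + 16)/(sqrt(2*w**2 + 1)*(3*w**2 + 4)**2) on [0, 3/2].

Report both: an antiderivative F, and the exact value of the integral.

Differentiate the proposed F(w) back; it has to land on f(w) exactly.
F(w) = sqrt(2*w**2 + 1)/2 - 2/(3*(w**2 + 4/3)) is an antiderivative of f.
Check: d/dw[sqrt(2*w**2 + 1)/2 - 2/(3*(w**2 + 4/3))] = (9*w**5 + 24*w**3 + 12*w*sqrt(2*w**2 + 1) + 16*w)/(9*w**4*sqrt(2*w**2 + 1) + 24*w**2*sqrt(2*w**2 + 1) + 16*sqrt(2*w**2 + 1)), which equals f(w).
F(3/2) = -8/43 + sqrt(22)/4; F(0) = 0.
Integral = F(3/2) - F(0) = -8/43 + sqrt(22)/4.

Antiderivative: F(w) = sqrt(2*w**2 + 1)/2 - 2/(3*(w**2 + 4/3)); value = -8/43 + sqrt(22)/4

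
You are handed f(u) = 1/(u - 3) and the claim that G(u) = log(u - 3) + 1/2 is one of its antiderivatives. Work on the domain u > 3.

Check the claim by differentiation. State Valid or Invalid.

Valid - differentiating G returns exactly f.

d/du[G] = 1/(u - 3)
This equals f(u) exactly, so the claim holds.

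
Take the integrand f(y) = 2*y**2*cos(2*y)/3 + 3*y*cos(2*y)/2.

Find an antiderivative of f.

An antiderivative is F(y) = y**2*sin(2*y)/3 + 3*y*sin(2*y)/4 + y*cos(2*y)/3 - sin(2*y)/6 + 3*cos(2*y)/8.

Integrate term by term and add the pieces.
Check: d/dy[y**2*sin(2*y)/3 + 3*y*sin(2*y)/4 + y*cos(2*y)/3 - sin(2*y)/6 + 3*cos(2*y)/8] = 2*y**2*cos(2*y)/3 + 3*y*cos(2*y)/2 = f(y).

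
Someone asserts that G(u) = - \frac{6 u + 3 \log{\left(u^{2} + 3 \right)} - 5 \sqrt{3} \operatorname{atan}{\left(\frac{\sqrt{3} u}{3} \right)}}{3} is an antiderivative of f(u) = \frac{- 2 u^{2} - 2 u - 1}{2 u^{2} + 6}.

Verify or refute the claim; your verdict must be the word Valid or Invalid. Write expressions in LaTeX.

Invalid: d/du[G] - f = \frac{- 2 u^{2} - 2 u - 1}{2 u^{2} + 6}, which is not 0.

d/du[G] = \frac{- 2 u^{2} - 2 u - 1}{u^{2} + 3}
d/du[G] - f(u) = \frac{- 2 u^{2} - 2 u - 1}{2 u^{2} + 6} != 0.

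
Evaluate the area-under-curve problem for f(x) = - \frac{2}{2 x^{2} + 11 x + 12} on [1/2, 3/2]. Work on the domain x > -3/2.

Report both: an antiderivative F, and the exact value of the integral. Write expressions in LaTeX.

Antiderivative: F(x) = - \frac{2 \log{\left(x + \frac{3}{2} \right)}}{5} + \frac{2 \log{\left(x + 4 \right)}}{5}; value = - \frac{2 \log{\left(\frac{9}{2} \right)}}{5} - \frac{2 \log{\left(3 \right)}}{5} + \frac{2 \log{\left(2 \right)}}{5} + \frac{2 \log{\left(\frac{11}{2} \right)}}{5}

Factor the denominator (\left(x + 4\right) \left(2 x + 3\right)) and decompose: f = - \frac{4}{5 \left(2 x + 3\right)} + \frac{2}{5 \left(x + 4\right)}; each piece integrates to a log, atan, or power term.
F(x) = - \frac{2 \log{\left(x + \frac{3}{2} \right)}}{5} + \frac{2 \log{\left(x + 4 \right)}}{5} is an antiderivative of f.
Check: d/dx[- \frac{2 \log{\left(x + \frac{3}{2} \right)}}{5} + \frac{2 \log{\left(x + 4 \right)}}{5}] = - \frac{2}{2 x^{2} + 11 x + 12} = f(x).
F(3/2) = - \frac{2 \log{\left(3 \right)}}{5} + \frac{2 \log{\left(\frac{11}{2} \right)}}{5}; F(1/2) = - \frac{2 \log{\left(2 \right)}}{5} + \frac{2 \log{\left(\frac{9}{2} \right)}}{5}.
Integral = F(3/2) - F(1/2) = - \frac{2 \log{\left(\frac{9}{2} \right)}}{5} - \frac{2 \log{\left(3 \right)}}{5} + \frac{2 \log{\left(2 \right)}}{5} + \frac{2 \log{\left(\frac{11}{2} \right)}}{5}.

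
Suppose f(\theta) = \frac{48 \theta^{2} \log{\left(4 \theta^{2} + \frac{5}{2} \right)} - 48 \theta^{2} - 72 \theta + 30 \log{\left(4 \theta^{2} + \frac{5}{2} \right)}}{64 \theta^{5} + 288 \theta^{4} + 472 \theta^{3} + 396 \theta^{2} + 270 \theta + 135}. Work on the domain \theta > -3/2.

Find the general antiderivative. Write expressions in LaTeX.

f has the shape u'v + uv' for u = - \frac{3}{2 \left(2 \theta + 3\right)^{2}} and v = \log{\left(4 \theta^{2} + \frac{5}{2} \right)} — it is the derivative of the product u*v.
Check: d/d\theta[- \frac{3 \log{\left(4 \theta^{2} + \frac{5}{2} \right)}}{8 \theta^{2} + 24 \theta + 18}] = \frac{48 \theta^{2} \log{\left(4 \theta^{2} + \frac{5}{2} \right)} - 48 \theta^{2} - 72 \theta + 30 \log{\left(4 \theta^{2} + \frac{5}{2} \right)}}{64 \theta^{5} + 288 \theta^{4} + 472 \theta^{3} + 396 \theta^{2} + 270 \theta + 135} = f(\theta).

F(\theta) = - \frac{3 \log{\left(4 \theta^{2} + \frac{5}{2} \right)}}{8 \theta^{2} + 24 \theta + 18} + C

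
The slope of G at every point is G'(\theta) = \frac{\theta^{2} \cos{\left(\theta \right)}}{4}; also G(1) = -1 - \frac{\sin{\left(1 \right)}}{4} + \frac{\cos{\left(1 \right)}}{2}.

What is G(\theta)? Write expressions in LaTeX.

Differentiate the proposed G(\theta) back; it has to land on the given G'(\theta).
A general antiderivative is \frac{\theta^{2} \sin{\left(\theta \right)}}{4} + \frac{\theta \cos{\left(\theta \right)}}{2} - \frac{\sin{\left(\theta \right)}}{2} + C.
The condition gives C = -1 - \frac{\sin{\left(1 \right)}}{4} + \frac{\cos{\left(1 \right)}}{2} - (- \frac{\sin{\left(1 \right)}}{4} + \frac{\cos{\left(1 \right)}}{2}) = -1.
So G(\theta) = \frac{\theta^{2} \sin{\left(\theta \right)}}{4} + \frac{\theta \cos{\left(\theta \right)}}{2} - \frac{\sin{\left(\theta \right)}}{2} - 1.
Check: d/d\theta[\frac{\theta^{2} \sin{\left(\theta \right)}}{4} + \frac{\theta \cos{\left(\theta \right)}}{2} - \frac{\sin{\left(\theta \right)}}{2} - 1] = \frac{\theta^{2} \cos{\left(\theta \right)}}{4} = G'(\theta).

G(\theta) = \frac{\theta^{2} \sin{\left(\theta \right)}}{4} + \frac{\theta \cos{\left(\theta \right)}}{2} - \frac{\sin{\left(\theta \right)}}{2} - 1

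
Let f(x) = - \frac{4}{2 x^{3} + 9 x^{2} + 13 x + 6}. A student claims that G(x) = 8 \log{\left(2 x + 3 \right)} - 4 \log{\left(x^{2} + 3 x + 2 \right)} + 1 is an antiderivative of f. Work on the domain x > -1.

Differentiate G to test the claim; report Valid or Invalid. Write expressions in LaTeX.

Valid - differentiating G returns exactly f.

d/dx[G] = - \frac{4}{2 x^{3} + 9 x^{2} + 13 x + 6}
This equals f(x) exactly, so the claim holds.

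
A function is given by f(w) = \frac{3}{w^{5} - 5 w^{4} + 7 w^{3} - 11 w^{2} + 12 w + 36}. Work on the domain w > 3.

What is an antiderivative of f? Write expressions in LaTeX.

An antiderivative is F(w) = \frac{- 555 w \log{\left(w - 3 \right)} + 507 w \log{\left(w + 1 \right)} + 24 w \log{\left(w^{2} + 4 \right)} + 696 w \operatorname{atan}{\left(\frac{w}{2} \right)} + 1665 \log{\left(w - 3 \right)} - 1521 \log{\left(w + 1 \right)} - 72 \log{\left(w^{2} + 4 \right)} - 2088 \operatorname{atan}{\left(\frac{w}{2} \right)} - 780}{13520 w - 40560}.

The denominator factors as \left(w - 3\right)^{2} \left(w + 1\right) \left(w^{2} + 4\right); partial fractions split f into directly integrable pieces: \frac{3 \left(w + 29\right)}{845 \left(w^{2} + 4\right)} + \frac{3}{80 \left(w + 1\right)} - \frac{111}{2704 \left(w - 3\right)} + \frac{3}{52 \left(w - 3\right)^{2}}.
Check: d/dw[\frac{- 555 w \log{\left(w - 3 \right)} + 507 w \log{\left(w + 1 \right)} + 24 w \log{\left(w^{2} + 4 \right)} + 696 w \operatorname{atan}{\left(\frac{w}{2} \right)} + 1665 \log{\left(w - 3 \right)} - 1521 \log{\left(w + 1 \right)} - 72 \log{\left(w^{2} + 4 \right)} - 2088 \operatorname{atan}{\left(\frac{w}{2} \right)} - 780}{13520 w - 40560}] = \frac{3}{w^{5} - 5 w^{4} + 7 w^{3} - 11 w^{2} + 12 w + 36} = f(w).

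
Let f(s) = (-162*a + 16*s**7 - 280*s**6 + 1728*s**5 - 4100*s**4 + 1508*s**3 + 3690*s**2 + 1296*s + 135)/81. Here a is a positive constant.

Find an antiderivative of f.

Since d/ds undoes antidifferentiation here, F'(s) = f(s) is required of F(s).
Check: d/ds[(-1296*a*s + (2*s**2 - 10*s - 3)**4)/648] = -2*a + 16*s**7/81 - 280*s**6/81 + 64*s**5/3 - 4100*s**4/81 + 1508*s**3/81 + 410*s**2/9 + 16*s + 5/3, which equals f(s).

An antiderivative is F(s) = (-1296*a*s + (2*s**2 - 10*s - 3)**4)/648.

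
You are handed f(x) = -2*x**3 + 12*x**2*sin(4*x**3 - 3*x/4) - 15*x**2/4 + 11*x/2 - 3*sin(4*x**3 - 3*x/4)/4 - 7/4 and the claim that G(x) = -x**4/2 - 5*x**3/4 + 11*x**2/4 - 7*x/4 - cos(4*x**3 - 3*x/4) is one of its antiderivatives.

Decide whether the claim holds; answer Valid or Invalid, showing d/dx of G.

Valid. The derivative of G reproduces f.

d/dx[G] = -2*x**3 + 12*x**2*sin(4*x**3 - 3*x/4) - 15*x**2/4 + 11*x/2 - 3*sin(4*x**3 - 3*x/4)/4 - 7/4
This equals f(x) exactly, so the claim holds.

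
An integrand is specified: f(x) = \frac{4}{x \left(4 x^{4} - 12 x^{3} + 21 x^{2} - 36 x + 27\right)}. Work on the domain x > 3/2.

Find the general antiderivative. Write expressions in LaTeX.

Factor the denominator (x \left(2 x - 3\right)^{2} \left(x^{2} + 3\right)) and decompose: f = \frac{4 \left(x + 12\right)}{441 \left(x^{2} + 3\right)} - \frac{416}{1323 \left(2 x - 3\right)} + \frac{32}{63 \left(2 x - 3\right)^{2}} + \frac{4}{27 x}; each piece integrates to a log, atan, or power term.
Check: d/dx[\frac{4 \log{\left(x \right)}}{27} - \frac{208 \log{\left(x - \frac{3}{2} \right)}}{1323} + \frac{2 \log{\left(x^{2} + 3 \right)}}{441} + \frac{16 \sqrt{3} \operatorname{atan}{\left(\frac{\sqrt{3} x}{3} \right)}}{441} - \frac{16}{126 x - 189}] = \frac{4}{4 x^{5} - 12 x^{4} + 21 x^{3} - 36 x^{2} + 27 x}, which equals f(x).

F(x) = \frac{4 \log{\left(x \right)}}{27} - \frac{208 \log{\left(x - \frac{3}{2} \right)}}{1323} + \frac{2 \log{\left(x^{2} + 3 \right)}}{441} + \frac{16 \sqrt{3} \operatorname{atan}{\left(\frac{\sqrt{3} x}{3} \right)}}{441} - \frac{16}{126 x - 189} + C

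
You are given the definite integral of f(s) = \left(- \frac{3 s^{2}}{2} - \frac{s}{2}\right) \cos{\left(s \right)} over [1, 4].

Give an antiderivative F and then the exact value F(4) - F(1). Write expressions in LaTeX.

Antiderivative: F(s) = - \frac{3 s^{2} \sin{\left(s \right)}}{2} - \frac{s \sin{\left(s \right)}}{2} - 3 s \cos{\left(s \right)} + 3 \sin{\left(s \right)} - \frac{\cos{\left(s \right)}}{2}; value = - \sin{\left(1 \right)} + \frac{7 \cos{\left(1 \right)}}{2} - \frac{25 \cos{\left(4 \right)}}{2} - 23 \sin{\left(4 \right)}

Since d/ds undoes antidifferentiation here, F'(s) = f(s) is required of F(s).
F(s) = - \frac{3 s^{2} \sin{\left(s \right)}}{2} - \frac{s \sin{\left(s \right)}}{2} - 3 s \cos{\left(s \right)} + 3 \sin{\left(s \right)} - \frac{\cos{\left(s \right)}}{2} is an antiderivative of f.
Check: d/ds[- \frac{3 s^{2} \sin{\left(s \right)}}{2} - \frac{s \sin{\left(s \right)}}{2} - 3 s \cos{\left(s \right)} + 3 \sin{\left(s \right)} - \frac{\cos{\left(s \right)}}{2}] = - \frac{3 s^{2} \cos{\left(s \right)}}{2} - \frac{s \cos{\left(s \right)}}{2}, which equals f(s).
F(4) = - \frac{25 \cos{\left(4 \right)}}{2} - 23 \sin{\left(4 \right)}; F(1) = - \frac{7 \cos{\left(1 \right)}}{2} + \sin{\left(1 \right)}.
Integral = F(4) - F(1) = - \sin{\left(1 \right)} + \frac{7 \cos{\left(1 \right)}}{2} - \frac{25 \cos{\left(4 \right)}}{2} - 23 \sin{\left(4 \right)}.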